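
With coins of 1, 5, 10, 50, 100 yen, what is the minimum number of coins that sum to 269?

Greedy: take as many of the largest coin as possible, then repeat with the remainder.
269 = 2×100 + 1×50 + 1×10 + 1×5 + 4×1
Total coins = 2 + 1 + 1 + 1 + 4 = 9

9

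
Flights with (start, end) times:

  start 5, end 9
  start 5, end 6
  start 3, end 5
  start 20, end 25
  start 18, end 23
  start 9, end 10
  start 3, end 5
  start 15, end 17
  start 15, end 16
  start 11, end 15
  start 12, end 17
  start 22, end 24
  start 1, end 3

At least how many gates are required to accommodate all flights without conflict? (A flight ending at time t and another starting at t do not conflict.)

Count concurrent intervals with a sweep; the peak is the room count.
starts: [1, 3, 3, 5, 5, 9, 11, 12, 15, 15, 18, 20, 22]
ends:   [3, 5, 5, 6, 9, 10, 15, 16, 17, 17, 23, 24, 25]
s1→1 e3→0 s3→1 s3→2 e5→1 e5→0 s5→1 s5→2 e6→1 e9→0 s9→1 e10→0 s11→1 s12→2 e15→1 s15→2 s15→3  — peak 3.

3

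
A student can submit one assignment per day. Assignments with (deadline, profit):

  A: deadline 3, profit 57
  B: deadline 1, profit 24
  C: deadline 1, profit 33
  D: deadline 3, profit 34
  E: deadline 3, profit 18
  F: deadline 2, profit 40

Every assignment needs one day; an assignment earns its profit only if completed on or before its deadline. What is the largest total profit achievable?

Sort by profit descending; place each in the latest free slot ≤ its deadline.
By profit: A(d3,57), F(d2,40), D(d3,34), C(d1,33), B(d1,24), E(d3,18)
A→slot 3; F→slot 2; D→slot 1; C skipped; B skipped; E skipped.
Profit = 34 + 40 + 57 = 131

131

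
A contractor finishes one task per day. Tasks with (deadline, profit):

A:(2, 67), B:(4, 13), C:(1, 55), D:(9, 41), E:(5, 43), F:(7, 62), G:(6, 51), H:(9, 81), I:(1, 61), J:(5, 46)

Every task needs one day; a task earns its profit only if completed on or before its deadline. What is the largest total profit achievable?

Profit order: H=81 A=67 F=62 I=61 C=55 G=51 J=46 E=43 D=41 B=13
Assign: H→slot 9, A→slot 2, F→slot 7, I→slot 1, C skipped, G→slot 6, J→slot 5, E→slot 4, D→slot 8, B→slot 3.
Slots: [1:I] [2:A] [3:B] [4:E] [5:J] [6:G] [7:F] [8:D] [9:H]
Profit = 61 + 67 + 13 + 43 + 46 + 51 + 62 + 41 + 81 = 465

465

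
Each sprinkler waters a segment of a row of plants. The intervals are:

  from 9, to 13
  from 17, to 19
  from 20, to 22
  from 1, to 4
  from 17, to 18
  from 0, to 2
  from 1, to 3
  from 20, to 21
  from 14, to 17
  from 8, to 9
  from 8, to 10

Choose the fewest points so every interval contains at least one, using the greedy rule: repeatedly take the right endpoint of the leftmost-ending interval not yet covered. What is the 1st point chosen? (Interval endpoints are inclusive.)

2

Sort by right endpoint; whenever an interval is uncovered, place a point at its right end.
By right end: [0,2]  [1,3]  [1,4]  [8,9]  [8,10]  [9,13]  [14,17]  [17,18]  [17,19]  [20,21]  [20,22]
[0,2] uncovered → point at 2; [8,9] uncovered → point at 9; [14,17] uncovered → point at 17; [20,21] uncovered → point at 21.
Points: 2, 9, 17, 21 (4 total).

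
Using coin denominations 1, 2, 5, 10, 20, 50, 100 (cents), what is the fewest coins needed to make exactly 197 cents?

Greedy: take as many of the largest coin as possible, then repeat with the remainder.
197 = 1×100 + 1×50 + 2×20 + 1×5 + 1×2
Total coins = 1 + 1 + 2 + 1 + 1 = 6

6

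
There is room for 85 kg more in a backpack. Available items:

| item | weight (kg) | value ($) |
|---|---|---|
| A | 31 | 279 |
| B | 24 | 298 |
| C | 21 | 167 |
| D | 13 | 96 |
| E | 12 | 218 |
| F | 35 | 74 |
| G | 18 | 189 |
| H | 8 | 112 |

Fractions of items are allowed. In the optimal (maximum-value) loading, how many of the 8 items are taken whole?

4

Order: E (218/12=18.17) > H (112/8=14.00) > B (298/24=12.42) > G (189/18=10.50) > A (279/31=9.00) > C (167/21=7.95) > D (96/13=7.38) > F (74/35=2.11)
Fill: take E (12 @ 218) → take H (8 @ 112) → take B (24 @ 298) → take G (18 @ 189) → take 23/31 of A → 207.00; 85/85 used.
4 item(s) taken whole; one partial (take 23/31 of A).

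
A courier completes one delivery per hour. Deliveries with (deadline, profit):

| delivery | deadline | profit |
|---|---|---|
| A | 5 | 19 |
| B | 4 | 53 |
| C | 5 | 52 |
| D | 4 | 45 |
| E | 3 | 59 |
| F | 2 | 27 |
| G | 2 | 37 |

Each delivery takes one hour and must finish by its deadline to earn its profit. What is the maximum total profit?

246

Profit order: E=59 B=53 C=52 D=45 G=37 F=27 A=19
Assign: E→slot 3, B→slot 4, C→slot 5, D→slot 2, G→slot 1, F skipped, A skipped.
Slots: [1:G] [2:D] [3:E] [4:B] [5:C]
Profit = 37 + 45 + 59 + 53 + 52 = 246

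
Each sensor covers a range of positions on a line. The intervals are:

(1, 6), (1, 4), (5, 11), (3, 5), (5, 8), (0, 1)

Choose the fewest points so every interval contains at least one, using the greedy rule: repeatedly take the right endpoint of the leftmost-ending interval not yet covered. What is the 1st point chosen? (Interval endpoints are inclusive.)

1

Sort by right endpoint; whenever an interval is uncovered, place a point at its right end.
Sorted: [0,1] [1,4] [3,5] [1,6] [5,8] [5,11]
{[0,1],[1,4]} hit by 1; {[3,5],[1,6],[5,8],[5,11]} hit by 5.
Points: 1, 5 (2 total).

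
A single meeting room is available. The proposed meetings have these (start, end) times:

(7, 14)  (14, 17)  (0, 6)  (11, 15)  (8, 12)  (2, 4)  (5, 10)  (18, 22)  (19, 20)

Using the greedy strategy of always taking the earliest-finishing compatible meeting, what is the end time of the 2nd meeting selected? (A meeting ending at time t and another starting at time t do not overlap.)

10

By end time: (2,4), (0,6), (5,10), (8,12), (7,14), (11,15), (14,17), (19,20), (18,22).
Pick (2,4); next start ≥ 4 → (5,10); next start ≥ 10 → (11,15); next start ≥ 15 → (19,20).
Selected: (2,4) (5,10) (11,15) (19,20)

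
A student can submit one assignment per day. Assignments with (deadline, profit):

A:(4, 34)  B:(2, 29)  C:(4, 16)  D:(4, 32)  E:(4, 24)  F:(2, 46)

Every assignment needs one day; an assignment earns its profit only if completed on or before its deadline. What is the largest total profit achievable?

141

Sort by profit descending; place each in the latest free slot ≤ its deadline.
Profit order: F=46 A=34 D=32 B=29 E=24 C=16
Assign: F→slot 2, A→slot 4, D→slot 3, B→slot 1, E skipped, C skipped.
Slots: [1:B] [2:F] [3:D] [4:A]
Profit = 29 + 46 + 32 + 34 = 141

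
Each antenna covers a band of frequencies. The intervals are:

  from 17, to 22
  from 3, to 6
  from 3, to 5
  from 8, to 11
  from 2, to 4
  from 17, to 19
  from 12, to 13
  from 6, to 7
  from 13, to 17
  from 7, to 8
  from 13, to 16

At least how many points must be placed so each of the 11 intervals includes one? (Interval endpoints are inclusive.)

5

Sorted: [2,4] [3,5] [3,6] [6,7] [7,8] [8,11] [12,13] [13,16] [13,17] [17,19] [17,22]
{[2,4],[3,5],[3,6]} hit by 4; {[6,7],[7,8]} hit by 7; {[8,11]} hit by 11; {[12,13],[13,16],[13,17]} hit by 13; {[17,19],[17,22]} hit by 19.
Points: 4, 7, 11, 13, 19 (5 total).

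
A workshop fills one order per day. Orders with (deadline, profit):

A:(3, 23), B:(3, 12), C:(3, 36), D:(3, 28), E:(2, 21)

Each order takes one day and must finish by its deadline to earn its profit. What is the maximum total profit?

Take jobs in profit order; each goes to the latest open slot no later than its deadline.
Profit order: C=36 D=28 A=23 E=21 B=12
Assign: C→slot 3, D→slot 2, A→slot 1, E skipped, B skipped.
Slots: [1:A] [2:D] [3:C]
Profit = 23 + 28 + 36 = 87

87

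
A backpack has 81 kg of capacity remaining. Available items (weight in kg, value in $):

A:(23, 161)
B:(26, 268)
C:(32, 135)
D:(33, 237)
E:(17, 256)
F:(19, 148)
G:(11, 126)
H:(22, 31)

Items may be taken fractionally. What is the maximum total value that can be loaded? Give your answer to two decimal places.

Ratios (sorted): E 15.06, G 11.45, B 10.31, F 7.79, D 7.18, A 7.00, C 4.22, H 1.41
take E (17 @ 256); take G (11 @ 126); take B (26 @ 268); take F (19 @ 148); take 8/33 of D → 57.45. Capacity used 81/81.
Total value = 855.45

855.45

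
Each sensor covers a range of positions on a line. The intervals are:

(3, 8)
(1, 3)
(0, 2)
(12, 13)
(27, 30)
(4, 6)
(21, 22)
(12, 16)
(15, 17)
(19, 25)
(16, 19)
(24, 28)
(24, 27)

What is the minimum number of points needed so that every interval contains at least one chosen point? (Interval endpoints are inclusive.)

6

Process intervals by earliest right end; each time one isn't hit yet, stab at its right endpoint.
Sorted: [0,2] [1,3] [4,6] [3,8] [12,13] [12,16] [15,17] [16,19] [21,22] [19,25] [24,27] [24,28] [27,30]
{[0,2],[1,3]} hit by 2; {[4,6],[3,8]} hit by 6; {[12,13],[12,16]} hit by 13; {[15,17],[16,19]} hit by 17; {[21,22],[19,25]} hit by 22; {[24,27],[24,28],[27,30]} hit by 27.
Points: 2, 6, 13, 17, 22, 27 (6 total).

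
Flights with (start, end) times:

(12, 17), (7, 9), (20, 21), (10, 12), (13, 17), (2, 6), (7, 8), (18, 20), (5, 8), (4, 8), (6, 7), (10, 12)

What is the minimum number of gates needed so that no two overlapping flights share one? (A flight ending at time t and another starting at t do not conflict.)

The answer is the maximum number of intervals overlapping at any instant.
Events (time:±→running): 2:+→1 4:+→2 5:+→3 6:-→2 6:+→3 7:-→2 7:+→3 7:+→4 … peak 4.

4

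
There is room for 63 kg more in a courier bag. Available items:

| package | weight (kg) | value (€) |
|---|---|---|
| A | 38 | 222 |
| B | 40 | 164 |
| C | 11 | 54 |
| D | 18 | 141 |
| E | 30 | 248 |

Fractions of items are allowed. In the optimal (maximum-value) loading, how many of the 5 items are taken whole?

2

Ratios (sorted): E 8.27, D 7.83, A 5.84, C 4.91, B 4.10
take E (30 @ 248); take D (18 @ 141); take 15/38 of A → 87.63. Capacity used 63/63.
2 item(s) taken whole; one partial (take 15/38 of A).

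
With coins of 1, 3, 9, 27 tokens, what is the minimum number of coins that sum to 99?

5

Greedy: take as many of the largest coin as possible, then repeat with the remainder.
99 = 3×27 + 2×9
Total coins = 3 + 2 = 5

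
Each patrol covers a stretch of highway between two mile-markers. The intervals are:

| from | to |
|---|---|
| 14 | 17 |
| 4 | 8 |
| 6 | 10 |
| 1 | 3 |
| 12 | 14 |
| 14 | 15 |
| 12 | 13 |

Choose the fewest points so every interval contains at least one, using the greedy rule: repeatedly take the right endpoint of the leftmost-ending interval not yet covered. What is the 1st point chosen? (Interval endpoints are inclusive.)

Process intervals by earliest right end; each time one isn't hit yet, stab at its right endpoint.
Sorted: [1,3] [4,8] [6,10] [12,13] [12,14] [14,15] [14,17]
{[1,3]} hit by 3; {[4,8],[6,10]} hit by 8; {[12,13],[12,14]} hit by 13; {[14,15],[14,17]} hit by 15.
Points: 3, 8, 13, 15 (4 total).

3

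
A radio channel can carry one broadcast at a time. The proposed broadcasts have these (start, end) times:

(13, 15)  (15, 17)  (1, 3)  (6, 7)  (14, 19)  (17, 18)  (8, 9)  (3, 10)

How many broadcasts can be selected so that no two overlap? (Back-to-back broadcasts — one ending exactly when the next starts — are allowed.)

By end time: (1,3), (6,7), (8,9), (3,10), (13,15), (15,17), (17,18), (14,19).
Pick (1,3); next start ≥ 3 → (6,7); next start ≥ 7 → (8,9); next start ≥ 9 → (13,15); next start ≥ 15 → (15,17); next start ≥ 17 → (17,18).
Selected 6 broadcasts.

6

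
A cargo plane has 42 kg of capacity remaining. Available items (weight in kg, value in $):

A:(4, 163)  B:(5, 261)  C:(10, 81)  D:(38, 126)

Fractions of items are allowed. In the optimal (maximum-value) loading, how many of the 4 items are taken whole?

Sort by value per unit weight and fill in that order.
Ratios (sorted): B 52.20, A 40.75, C 8.10, D 3.32
take B (5 @ 261); take A (4 @ 163); take C (10 @ 81); take 23/38 of D → 76.26. Capacity used 42/42.
3 item(s) taken whole; one partial (take 23/38 of D).

3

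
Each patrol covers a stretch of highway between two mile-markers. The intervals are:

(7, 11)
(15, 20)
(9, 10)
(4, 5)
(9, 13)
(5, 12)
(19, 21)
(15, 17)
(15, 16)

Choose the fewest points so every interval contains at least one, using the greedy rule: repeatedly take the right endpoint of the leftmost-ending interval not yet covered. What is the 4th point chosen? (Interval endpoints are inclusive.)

21

Process intervals by earliest right end; each time one isn't hit yet, stab at its right endpoint.
Sorted: [4,5] [9,10] [7,11] [5,12] [9,13] [15,16] [15,17] [15,20] [19,21]
{[4,5]} hit by 5; {[9,10],[7,11],[5,12],[9,13]} hit by 10; {[15,16],[15,17],[15,20]} hit by 16; {[19,21]} hit by 21.
Points: 5, 10, 16, 21 (4 total).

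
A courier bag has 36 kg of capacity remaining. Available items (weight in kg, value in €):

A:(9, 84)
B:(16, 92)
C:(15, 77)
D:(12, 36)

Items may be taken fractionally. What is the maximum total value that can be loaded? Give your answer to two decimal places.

Greedy by value/weight ratio, highest first.
Order: A (84/9=9.33) > B (92/16=5.75) > C (77/15=5.13) > D (36/12=3.00)
Fill: take A (9 @ 84) → take B (16 @ 92) → take 11/15 of C → 56.47; 36/36 used.
Total value = 232.47

232.47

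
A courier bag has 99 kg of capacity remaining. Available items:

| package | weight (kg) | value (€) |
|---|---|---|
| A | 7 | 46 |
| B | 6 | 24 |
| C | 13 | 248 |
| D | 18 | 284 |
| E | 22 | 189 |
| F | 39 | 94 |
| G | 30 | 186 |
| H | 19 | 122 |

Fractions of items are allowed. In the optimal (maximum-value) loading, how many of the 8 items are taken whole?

5

Ratios (sorted): C 19.08, D 15.78, E 8.59, A 6.57, H 6.42, G 6.20, B 4.00, F 2.41
take C (13 @ 248); take D (18 @ 284); take E (22 @ 189); take A (7 @ 46); take H (19 @ 122); take 20/30 of G → 124.00. Capacity used 99/99.
5 item(s) taken whole; one partial (take 20/30 of G).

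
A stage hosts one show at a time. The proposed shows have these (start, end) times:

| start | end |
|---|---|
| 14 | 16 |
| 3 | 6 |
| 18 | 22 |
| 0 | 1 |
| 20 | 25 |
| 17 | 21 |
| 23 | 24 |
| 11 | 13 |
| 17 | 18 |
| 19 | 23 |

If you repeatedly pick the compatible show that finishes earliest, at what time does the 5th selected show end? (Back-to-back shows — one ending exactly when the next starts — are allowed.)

Sorted by end: (0,1)  (3,6)  (11,13)  (14,16)  (17,18)  (17,21)  (18,22)  (19,23)  (23,24)  (20,25)
take (0,1); take (3,6); take (11,13); take (14,16); take (17,18); skip (17,21); take (18,22); skip (19,23); take (23,24); skip (20,25).
Selected: (0,1) (3,6) (11,13) (14,16) (17,18) (18,22) (23,24)

18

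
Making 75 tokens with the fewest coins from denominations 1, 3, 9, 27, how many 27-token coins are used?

75 − 2×27→21 − 2×9→3 − 1×3→0
Count of 27: 2

2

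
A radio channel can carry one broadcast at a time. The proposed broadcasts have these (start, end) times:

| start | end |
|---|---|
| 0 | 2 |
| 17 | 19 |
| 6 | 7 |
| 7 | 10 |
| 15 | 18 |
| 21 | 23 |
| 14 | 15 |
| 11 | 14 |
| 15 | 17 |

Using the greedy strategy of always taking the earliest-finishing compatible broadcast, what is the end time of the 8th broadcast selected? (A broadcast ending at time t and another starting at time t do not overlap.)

Sorted by end: (0,2)  (6,7)  (7,10)  (11,14)  (14,15)  (15,17)  (15,18)  (17,19)  (21,23)
take (0,2); take (6,7); take (7,10); take (11,14); take (14,15); take (15,17); take (17,19); take (21,23).
Selected: (0,2) (6,7) (7,10) (11,14) (14,15) (15,17) (17,19) (21,23)

23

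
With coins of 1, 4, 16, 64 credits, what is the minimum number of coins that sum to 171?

Use the largest denomination that fits, subtract, and repeat.
171 − 2×64→43 − 2×16→11 − 2×4→3 − 3×1→0
Total coins = 2 + 2 + 2 + 3 = 9

9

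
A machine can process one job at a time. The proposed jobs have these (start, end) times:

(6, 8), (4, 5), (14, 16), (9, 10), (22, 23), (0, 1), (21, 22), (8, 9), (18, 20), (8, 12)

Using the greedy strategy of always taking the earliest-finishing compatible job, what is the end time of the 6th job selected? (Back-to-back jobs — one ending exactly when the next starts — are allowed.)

16

Order by finish time; keep every interval that doesn't clash with the previous kept one.
By end time: (0,1), (4,5), (6,8), (8,9), (9,10), (8,12), (14,16), (18,20), (21,22), (22,23).
Pick (0,1); next start ≥ 1 → (4,5); next start ≥ 5 → (6,8); next start ≥ 8 → (8,9); next start ≥ 9 → (9,10); next start ≥ 10 → (14,16); next start ≥ 16 → (18,20); next start ≥ 20 → (21,22); next start ≥ 22 → (22,23).
Selected: (0,1) (4,5) (6,8) (8,9) (9,10) (14,16) (18,20) (21,22) (22,23)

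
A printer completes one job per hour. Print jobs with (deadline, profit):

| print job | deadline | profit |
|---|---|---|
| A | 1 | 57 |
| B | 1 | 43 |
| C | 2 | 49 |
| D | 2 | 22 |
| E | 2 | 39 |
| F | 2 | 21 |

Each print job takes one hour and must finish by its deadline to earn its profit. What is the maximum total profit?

106

Profit order: A=57 C=49 B=43 E=39 D=22 F=21
Assign: A→slot 1, C→slot 2, B skipped, E skipped, D skipped, F skipped.
Slots: [1:A] [2:C]
Profit = 57 + 49 = 106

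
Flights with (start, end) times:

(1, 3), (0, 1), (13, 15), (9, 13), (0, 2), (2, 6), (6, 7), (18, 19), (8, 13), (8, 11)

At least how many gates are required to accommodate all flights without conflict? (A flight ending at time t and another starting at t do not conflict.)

3

starts: [0, 0, 1, 2, 6, 8, 8, 9, 13, 18]
ends:   [1, 2, 3, 6, 7, 11, 13, 13, 15, 19]
s0→1 s0→2 e1→1 s1→2 e2→1 s2→2 e3→1 e6→0 s6→1 e7→0 s8→1 s8→2 s9→3  — peak 3.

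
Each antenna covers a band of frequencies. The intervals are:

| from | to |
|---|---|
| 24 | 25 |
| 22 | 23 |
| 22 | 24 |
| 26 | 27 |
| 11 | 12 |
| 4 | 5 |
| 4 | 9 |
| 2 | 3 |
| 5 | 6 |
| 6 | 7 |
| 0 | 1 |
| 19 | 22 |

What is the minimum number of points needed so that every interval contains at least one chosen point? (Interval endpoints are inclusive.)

8

Sort by right endpoint; whenever an interval is uncovered, place a point at its right end.
Sorted: [0,1] [2,3] [4,5] [5,6] [6,7] [4,9] [11,12] [19,22] [22,23] [22,24] [24,25] [26,27]
{[0,1]} hit by 1; {[2,3]} hit by 3; {[4,5],[5,6]} hit by 5; {[6,7],[4,9]} hit by 7; {[11,12]} hit by 12; {[19,22],[22,23],[22,24]} hit by 22; {[24,25]} hit by 25; {[26,27]} hit by 27.
Points: 1, 3, 5, 7, 12, 22, 25, 27 (8 total).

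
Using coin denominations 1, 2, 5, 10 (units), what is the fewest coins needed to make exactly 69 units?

9

Use the largest denomination that fits, subtract, and repeat.
69 = 6×10 + 1×5 + 2×2
Total coins = 6 + 1 + 2 = 9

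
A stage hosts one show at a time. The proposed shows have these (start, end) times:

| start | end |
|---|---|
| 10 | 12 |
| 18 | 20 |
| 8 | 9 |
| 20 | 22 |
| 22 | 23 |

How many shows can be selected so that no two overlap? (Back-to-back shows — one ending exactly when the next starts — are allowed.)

Sort by end time and greedily take each interval whose start is ≥ the last chosen end.
Sorted by end: (8,9)  (10,12)  (18,20)  (20,22)  (22,23)
take (8,9); take (10,12); take (18,20); take (20,22); take (22,23).
Selected 5 shows.

5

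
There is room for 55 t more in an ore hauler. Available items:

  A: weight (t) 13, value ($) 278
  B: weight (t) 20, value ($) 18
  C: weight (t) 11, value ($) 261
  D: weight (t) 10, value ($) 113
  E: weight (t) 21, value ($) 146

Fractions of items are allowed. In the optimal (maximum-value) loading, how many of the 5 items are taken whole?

Greedy by value/weight ratio, highest first.
Order: C (261/11=23.73) > A (278/13=21.38) > D (113/10=11.30) > E (146/21=6.95) > B (18/20=0.90)
Fill: take C (11 @ 261) → take A (13 @ 278) → take D (10 @ 113) → take E (21 @ 146); 55/55 used.
4 item(s) taken whole.

4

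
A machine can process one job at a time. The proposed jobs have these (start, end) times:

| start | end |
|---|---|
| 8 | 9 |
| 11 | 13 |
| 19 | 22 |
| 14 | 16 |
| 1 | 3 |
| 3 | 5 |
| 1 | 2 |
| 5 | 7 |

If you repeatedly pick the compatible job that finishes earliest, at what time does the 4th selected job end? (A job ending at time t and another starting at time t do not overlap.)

Sorted by end: (1,2)  (1,3)  (3,5)  (5,7)  (8,9)  (11,13)  (14,16)  (19,22)
take (1,2); take (3,5); take (5,7); take (8,9); take (11,13); take (14,16); take (19,22).
Selected: (1,2) (3,5) (5,7) (8,9) (11,13) (14,16) (19,22)

9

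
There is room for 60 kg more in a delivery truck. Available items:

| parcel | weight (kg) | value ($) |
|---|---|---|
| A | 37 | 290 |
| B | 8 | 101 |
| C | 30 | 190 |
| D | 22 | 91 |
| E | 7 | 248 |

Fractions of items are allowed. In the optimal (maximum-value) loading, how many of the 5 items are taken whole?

3

Sort by value per unit weight and fill in that order.
Order: E (248/7=35.43) > B (101/8=12.62) > A (290/37=7.84) > C (190/30=6.33) > D (91/22=4.14)
Fill: take E (7 @ 248) → take B (8 @ 101) → take A (37 @ 290) → take 8/30 of C → 50.67; 60/60 used.
3 item(s) taken whole; one partial (take 8/30 of C).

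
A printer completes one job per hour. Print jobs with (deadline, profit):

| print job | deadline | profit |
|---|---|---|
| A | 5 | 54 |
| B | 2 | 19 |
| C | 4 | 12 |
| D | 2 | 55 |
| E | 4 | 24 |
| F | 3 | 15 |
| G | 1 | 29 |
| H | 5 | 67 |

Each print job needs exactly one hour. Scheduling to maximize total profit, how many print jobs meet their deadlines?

Take jobs in profit order; each goes to the latest open slot no later than its deadline.
Profit order: H=67 D=55 A=54 G=29 E=24 B=19 F=15 C=12
Assign: H→slot 5, D→slot 2, A→slot 4, G→slot 1, E→slot 3, B skipped, F skipped, C skipped.
Slots: [1:G] [2:D] [3:E] [4:A] [5:H]
5 of 8 scheduled.

5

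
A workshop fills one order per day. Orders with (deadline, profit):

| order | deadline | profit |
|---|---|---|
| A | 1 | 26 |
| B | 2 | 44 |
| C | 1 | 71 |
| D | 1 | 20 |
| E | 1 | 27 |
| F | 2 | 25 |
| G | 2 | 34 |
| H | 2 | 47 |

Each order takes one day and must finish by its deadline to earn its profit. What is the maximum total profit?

118

By profit: C(d1,71), H(d2,47), B(d2,44), G(d2,34), E(d1,27), A(d1,26), F(d2,25), D(d1,20)
C→slot 1; H→slot 2; B skipped; G skipped; E skipped; A skipped; F skipped; D skipped.
Profit = 71 + 47 = 118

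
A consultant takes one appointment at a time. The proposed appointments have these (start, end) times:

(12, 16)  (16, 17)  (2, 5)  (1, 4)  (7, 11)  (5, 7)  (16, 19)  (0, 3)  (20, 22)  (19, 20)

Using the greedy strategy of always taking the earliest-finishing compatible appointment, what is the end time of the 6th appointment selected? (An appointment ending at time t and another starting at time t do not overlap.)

20

Sorted by end: (0,3)  (1,4)  (2,5)  (5,7)  (7,11)  (12,16)  (16,17)  (16,19)  (19,20)  (20,22)
take (0,3); take (5,7); take (7,11); take (12,16); take (16,17); take (19,20); take (20,22).
Selected: (0,3) (5,7) (7,11) (12,16) (16,17) (19,20) (20,22)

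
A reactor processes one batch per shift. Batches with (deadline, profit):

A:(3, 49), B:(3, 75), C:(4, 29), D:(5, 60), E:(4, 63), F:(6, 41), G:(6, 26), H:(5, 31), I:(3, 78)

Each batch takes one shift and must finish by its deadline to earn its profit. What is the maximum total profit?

366

By profit: I(d3,78), B(d3,75), E(d4,63), D(d5,60), A(d3,49), F(d6,41), H(d5,31), C(d4,29), G(d6,26)
I→slot 3; B→slot 2; E→slot 4; D→slot 5; A→slot 1; F→slot 6; H skipped; C skipped; G skipped.
Profit = 49 + 75 + 78 + 63 + 60 + 41 = 366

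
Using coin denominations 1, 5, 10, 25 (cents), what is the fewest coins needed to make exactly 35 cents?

35 − 1×25→10 − 1×10→0
Total coins = 1 + 1 = 2

2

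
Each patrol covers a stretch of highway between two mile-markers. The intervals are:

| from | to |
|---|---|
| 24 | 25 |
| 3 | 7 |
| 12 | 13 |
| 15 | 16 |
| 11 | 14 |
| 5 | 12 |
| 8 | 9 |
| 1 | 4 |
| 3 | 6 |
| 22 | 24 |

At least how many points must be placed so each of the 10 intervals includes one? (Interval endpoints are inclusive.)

By right end: [1,4]  [3,6]  [3,7]  [8,9]  [5,12]  [12,13]  [11,14]  [15,16]  [22,24]  [24,25]
[1,4] uncovered → point at 4; [8,9] uncovered → point at 9; [12,13] uncovered → point at 13; [15,16] uncovered → point at 16; [22,24] uncovered → point at 24.
Points: 4, 9, 13, 16, 24 (5 total).

5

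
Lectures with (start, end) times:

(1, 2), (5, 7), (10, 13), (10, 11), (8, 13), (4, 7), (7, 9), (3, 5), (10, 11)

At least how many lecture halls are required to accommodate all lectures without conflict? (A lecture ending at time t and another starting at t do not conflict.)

4

The answer is the maximum number of intervals overlapping at any instant.
starts: [1, 3, 4, 5, 7, 8, 10, 10, 10]
ends:   [2, 5, 7, 7, 9, 11, 11, 13, 13]
s1→1 e2→0 s3→1 s4→2 e5→1 s5→2 e7→1 e7→0 s7→1 s8→2 e9→1 s10→2 s10→3 s10→4  — peak 4.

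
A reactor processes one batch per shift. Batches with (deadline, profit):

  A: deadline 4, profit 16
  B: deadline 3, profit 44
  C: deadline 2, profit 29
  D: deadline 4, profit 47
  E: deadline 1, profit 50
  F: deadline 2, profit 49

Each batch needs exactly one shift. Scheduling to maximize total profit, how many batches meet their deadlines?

4

Take jobs in profit order; each goes to the latest open slot no later than its deadline.
By profit: E(d1,50), F(d2,49), D(d4,47), B(d3,44), C(d2,29), A(d4,16)
E→slot 1; F→slot 2; D→slot 4; B→slot 3; C skipped; A skipped.
4 of 6 scheduled.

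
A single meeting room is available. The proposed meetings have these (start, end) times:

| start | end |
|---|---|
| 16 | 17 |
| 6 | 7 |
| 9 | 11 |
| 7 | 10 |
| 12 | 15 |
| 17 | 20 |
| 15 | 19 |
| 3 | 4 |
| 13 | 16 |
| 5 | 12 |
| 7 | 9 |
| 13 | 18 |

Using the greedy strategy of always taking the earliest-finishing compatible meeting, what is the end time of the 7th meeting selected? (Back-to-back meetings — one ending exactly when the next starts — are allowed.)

20

Sorted by end: (3,4)  (6,7)  (7,9)  (7,10)  (9,11)  (5,12)  (12,15)  (13,16)  (16,17)  (13,18)  (15,19)  (17,20)
take (3,4); take (6,7); take (7,9); take (9,11); take (12,15); skip (13,16); take (16,17); take (17,20).
Selected: (3,4) (6,7) (7,9) (9,11) (12,15) (16,17) (17,20)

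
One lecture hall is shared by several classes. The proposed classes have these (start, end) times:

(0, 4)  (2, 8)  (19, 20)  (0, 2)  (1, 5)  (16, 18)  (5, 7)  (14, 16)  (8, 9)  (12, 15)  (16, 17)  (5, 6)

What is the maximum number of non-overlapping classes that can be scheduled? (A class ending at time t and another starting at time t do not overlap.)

Order by finish time; keep every interval that doesn't clash with the previous kept one.
By end time: (0,2), (0,4), (1,5), (5,6), (5,7), (2,8), (8,9), (12,15), (14,16), (16,17), (16,18), (19,20).
Pick (0,2); next start ≥ 2 → (5,6); next start ≥ 6 → (8,9); next start ≥ 9 → (12,15); next start ≥ 15 → (16,17); next start ≥ 17 → (19,20).
Selected 6 classes.

6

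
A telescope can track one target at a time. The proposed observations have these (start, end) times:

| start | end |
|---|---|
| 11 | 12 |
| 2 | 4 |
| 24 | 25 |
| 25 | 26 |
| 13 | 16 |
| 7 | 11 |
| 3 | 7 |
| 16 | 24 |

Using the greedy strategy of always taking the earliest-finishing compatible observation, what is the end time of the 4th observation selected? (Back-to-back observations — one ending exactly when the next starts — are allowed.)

Greedy by earliest finish: after sorting by end time, pick each interval compatible with the last pick.
By end time: (2,4), (3,7), (7,11), (11,12), (13,16), (16,24), (24,25), (25,26).
Pick (2,4); next start ≥ 4 → (7,11); next start ≥ 11 → (11,12); next start ≥ 12 → (13,16); next start ≥ 16 → (16,24); next start ≥ 24 → (24,25); next start ≥ 25 → (25,26).
Selected: (2,4) (7,11) (11,12) (13,16) (16,24) (24,25) (25,26)

16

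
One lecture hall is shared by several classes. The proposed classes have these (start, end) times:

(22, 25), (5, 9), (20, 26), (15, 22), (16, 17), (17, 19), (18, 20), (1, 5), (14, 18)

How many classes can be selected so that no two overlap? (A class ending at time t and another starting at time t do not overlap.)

5

Greedy by earliest finish: after sorting by end time, pick each interval compatible with the last pick.
By end time: (1,5), (5,9), (16,17), (14,18), (17,19), (18,20), (15,22), (22,25), (20,26).
Pick (1,5); next start ≥ 5 → (5,9); next start ≥ 9 → (16,17); next start ≥ 17 → (17,19); next start ≥ 19 → (22,25).
Selected 5 classes.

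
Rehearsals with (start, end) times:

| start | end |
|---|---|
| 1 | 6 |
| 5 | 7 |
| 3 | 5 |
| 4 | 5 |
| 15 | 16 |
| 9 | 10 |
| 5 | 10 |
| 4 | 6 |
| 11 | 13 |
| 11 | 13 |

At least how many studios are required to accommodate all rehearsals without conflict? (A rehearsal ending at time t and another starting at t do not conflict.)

4

Count concurrent intervals with a sweep; the peak is the room count.
starts: [1, 3, 4, 4, 5, 5, 9, 11, 11, 15]
ends:   [5, 5, 6, 6, 7, 10, 10, 13, 13, 16]
s1→1 s3→2 s4→3 s4→4  — peak 4.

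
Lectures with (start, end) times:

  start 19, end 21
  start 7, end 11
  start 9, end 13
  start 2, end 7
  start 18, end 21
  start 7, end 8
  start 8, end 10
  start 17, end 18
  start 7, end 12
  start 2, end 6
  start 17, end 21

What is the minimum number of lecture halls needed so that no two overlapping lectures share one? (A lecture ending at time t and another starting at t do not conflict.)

4

The answer is the maximum number of intervals overlapping at any instant.
Events (time:±→running): 2:+→1 2:+→2 6:-→1 7:-→0 7:+→1 7:+→2 7:+→3 8:-→2 8:+→3 9:+→4 … peak 4.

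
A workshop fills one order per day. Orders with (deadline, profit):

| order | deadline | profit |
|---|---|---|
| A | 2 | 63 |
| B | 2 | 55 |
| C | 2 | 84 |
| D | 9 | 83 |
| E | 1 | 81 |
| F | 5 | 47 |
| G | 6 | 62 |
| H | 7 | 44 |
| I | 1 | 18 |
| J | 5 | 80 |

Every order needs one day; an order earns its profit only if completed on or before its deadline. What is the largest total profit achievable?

481

Take jobs in profit order; each goes to the latest open slot no later than its deadline.
Profit order: C=84 D=83 E=81 J=80 A=63 G=62 B=55 F=47 H=44 I=18
Assign: C→slot 2, D→slot 9, E→slot 1, J→slot 5, A skipped, G→slot 6, B skipped, F→slot 4, H→slot 7, I skipped.
Slots: [1:E] [2:C] [4:F] [5:J] [6:G] [7:H] [9:D]
Profit = 81 + 84 + 47 + 80 + 62 + 44 + 83 = 481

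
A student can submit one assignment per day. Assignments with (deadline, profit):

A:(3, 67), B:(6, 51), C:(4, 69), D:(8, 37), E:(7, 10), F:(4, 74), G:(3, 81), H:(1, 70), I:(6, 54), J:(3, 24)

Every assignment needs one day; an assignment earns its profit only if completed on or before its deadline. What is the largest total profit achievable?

446

By profit: G(d3,81), F(d4,74), H(d1,70), C(d4,69), A(d3,67), I(d6,54), B(d6,51), D(d8,37), J(d3,24), E(d7,10)
G→slot 3; F→slot 4; H→slot 1; C→slot 2; A skipped; I→slot 6; B→slot 5; D→slot 8; J skipped; E→slot 7.
Profit = 70 + 69 + 81 + 74 + 51 + 54 + 10 + 37 = 446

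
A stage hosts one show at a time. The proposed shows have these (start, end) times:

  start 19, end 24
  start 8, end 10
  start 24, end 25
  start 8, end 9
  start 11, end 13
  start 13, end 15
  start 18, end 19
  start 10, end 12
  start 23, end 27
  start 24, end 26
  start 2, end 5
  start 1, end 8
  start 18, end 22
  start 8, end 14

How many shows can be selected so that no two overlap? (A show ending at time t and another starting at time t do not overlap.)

Greedy by earliest finish: after sorting by end time, pick each interval compatible with the last pick.
Sorted by end: (2,5)  (1,8)  (8,9)  (8,10)  (10,12)  (11,13)  (8,14)  (13,15)  (18,19)  (18,22)  (19,24)  (24,25)  (24,26)  (23,27)
take (2,5); take (8,9); take (10,12); take (13,15); take (18,19); take (19,24); take (24,25).
Selected 7 shows.

7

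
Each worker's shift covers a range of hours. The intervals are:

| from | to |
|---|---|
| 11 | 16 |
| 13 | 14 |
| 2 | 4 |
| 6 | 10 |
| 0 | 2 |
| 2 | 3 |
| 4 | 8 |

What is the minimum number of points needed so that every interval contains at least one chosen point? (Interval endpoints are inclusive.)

3

Process intervals by earliest right end; each time one isn't hit yet, stab at its right endpoint.
By right end: [0,2]  [2,3]  [2,4]  [4,8]  [6,10]  [13,14]  [11,16]
[0,2] uncovered → point at 2; [4,8] uncovered → point at 8; [13,14] uncovered → point at 14.
Points: 2, 8, 14 (3 total).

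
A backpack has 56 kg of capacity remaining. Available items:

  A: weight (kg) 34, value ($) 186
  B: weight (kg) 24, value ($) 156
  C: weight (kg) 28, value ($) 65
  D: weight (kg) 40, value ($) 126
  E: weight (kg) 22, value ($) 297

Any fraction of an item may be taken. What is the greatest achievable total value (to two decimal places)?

Sort by value per unit weight and fill in that order.
Ratios (sorted): E 13.50, B 6.50, A 5.47, D 3.15, C 2.32
take E (22 @ 297); take B (24 @ 156); take 10/34 of A → 54.71. Capacity used 56/56.
Total value = 507.71

507.71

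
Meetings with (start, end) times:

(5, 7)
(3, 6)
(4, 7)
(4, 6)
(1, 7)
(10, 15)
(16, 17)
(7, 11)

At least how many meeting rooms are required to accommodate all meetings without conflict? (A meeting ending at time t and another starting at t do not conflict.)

Events (time:±→running): 1:+→1 3:+→2 4:+→3 4:+→4 5:+→5 … peak 5.

5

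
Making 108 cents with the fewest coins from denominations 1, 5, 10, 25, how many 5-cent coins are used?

1

Greedy: take as many of the largest coin as possible, then repeat with the remainder.
108 − 4×25→8 − 1×5→3 − 3×1→0
Count of 5: 1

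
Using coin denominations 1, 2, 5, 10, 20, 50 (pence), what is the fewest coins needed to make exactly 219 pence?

8

219 = 4×50 + 1×10 + 1×5 + 2×2
Total coins = 4 + 1 + 1 + 2 = 8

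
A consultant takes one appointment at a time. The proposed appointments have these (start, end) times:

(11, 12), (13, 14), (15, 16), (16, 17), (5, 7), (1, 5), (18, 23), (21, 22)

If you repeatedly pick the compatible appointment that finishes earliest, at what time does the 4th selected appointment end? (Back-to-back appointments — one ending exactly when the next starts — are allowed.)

14

Greedy by earliest finish: after sorting by end time, pick each interval compatible with the last pick.
By end time: (1,5), (5,7), (11,12), (13,14), (15,16), (16,17), (21,22), (18,23).
Pick (1,5); next start ≥ 5 → (5,7); next start ≥ 7 → (11,12); next start ≥ 12 → (13,14); next start ≥ 14 → (15,16); next start ≥ 16 → (16,17); next start ≥ 17 → (21,22).
Selected: (1,5) (5,7) (11,12) (13,14) (15,16) (16,17) (21,22)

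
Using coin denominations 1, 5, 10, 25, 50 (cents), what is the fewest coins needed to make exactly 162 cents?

6

Greedy: take as many of the largest coin as possible, then repeat with the remainder.
162 − 3×50→12 − 1×10→2 − 2×1→0
Total coins = 3 + 1 + 2 = 6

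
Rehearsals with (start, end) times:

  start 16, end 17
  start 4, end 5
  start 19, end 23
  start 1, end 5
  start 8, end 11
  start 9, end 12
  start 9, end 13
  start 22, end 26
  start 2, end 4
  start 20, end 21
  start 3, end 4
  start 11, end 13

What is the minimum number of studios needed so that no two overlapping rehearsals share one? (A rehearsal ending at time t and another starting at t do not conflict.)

3

starts: [1, 2, 3, 4, 8, 9, 9, 11, 16, 19, 20, 22]
ends:   [4, 4, 5, 5, 11, 12, 13, 13, 17, 21, 23, 26]
s1→1 s2→2 s3→3  — peak 3.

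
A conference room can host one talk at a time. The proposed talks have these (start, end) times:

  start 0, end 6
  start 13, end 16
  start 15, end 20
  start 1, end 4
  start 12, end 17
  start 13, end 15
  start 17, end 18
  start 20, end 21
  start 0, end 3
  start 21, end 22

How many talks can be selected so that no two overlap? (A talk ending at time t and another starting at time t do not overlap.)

Order by finish time; keep every interval that doesn't clash with the previous kept one.
By end time: (0,3), (1,4), (0,6), (13,15), (13,16), (12,17), (17,18), (15,20), (20,21), (21,22).
Pick (0,3); next start ≥ 3 → (13,15); next start ≥ 15 → (17,18); next start ≥ 18 → (20,21); next start ≥ 21 → (21,22).
Selected 5 talks.

5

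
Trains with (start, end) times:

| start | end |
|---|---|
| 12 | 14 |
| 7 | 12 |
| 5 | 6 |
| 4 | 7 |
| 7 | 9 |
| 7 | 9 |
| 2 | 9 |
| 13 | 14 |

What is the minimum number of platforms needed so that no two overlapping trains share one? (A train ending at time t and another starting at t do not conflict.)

4

starts: [2, 4, 5, 7, 7, 7, 12, 13]
ends:   [6, 7, 9, 9, 9, 12, 14, 14]
s2→1 s4→2 s5→3 e6→2 e7→1 s7→2 s7→3 s7→4  — peak 4.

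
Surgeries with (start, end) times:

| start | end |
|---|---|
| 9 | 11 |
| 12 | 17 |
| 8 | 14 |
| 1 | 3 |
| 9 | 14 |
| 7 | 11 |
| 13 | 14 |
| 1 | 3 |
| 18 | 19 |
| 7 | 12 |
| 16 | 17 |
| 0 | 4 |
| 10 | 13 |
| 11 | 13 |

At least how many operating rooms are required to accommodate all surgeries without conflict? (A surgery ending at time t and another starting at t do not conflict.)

6

The answer is the maximum number of intervals overlapping at any instant.
Events (time:±→running): 0:+→1 1:+→2 1:+→3 3:-→2 3:-→1 4:-→0 7:+→1 7:+→2 8:+→3 9:+→4 9:+→5 10:+→6 … peak 6.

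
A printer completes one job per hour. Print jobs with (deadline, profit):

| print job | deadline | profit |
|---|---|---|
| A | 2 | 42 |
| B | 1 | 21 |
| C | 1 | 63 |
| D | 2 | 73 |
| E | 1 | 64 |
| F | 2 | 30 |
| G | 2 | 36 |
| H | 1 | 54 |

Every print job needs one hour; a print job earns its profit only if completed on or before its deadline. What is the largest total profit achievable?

137

Profit order: D=73 E=64 C=63 H=54 A=42 G=36 F=30 B=21
Assign: D→slot 2, E→slot 1, C skipped, H skipped, A skipped, G skipped, F skipped, B skipped.
Slots: [1:E] [2:D]
Profit = 64 + 73 = 137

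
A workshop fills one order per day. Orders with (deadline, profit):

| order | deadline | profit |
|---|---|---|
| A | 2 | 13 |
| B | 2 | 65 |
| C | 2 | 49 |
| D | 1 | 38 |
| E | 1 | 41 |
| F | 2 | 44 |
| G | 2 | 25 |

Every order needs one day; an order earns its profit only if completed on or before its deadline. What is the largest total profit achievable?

114

By profit: B(d2,65), C(d2,49), F(d2,44), E(d1,41), D(d1,38), G(d2,25), A(d2,13)
B→slot 2; C→slot 1; F skipped; E skipped; D skipped; G skipped; A skipped.
Profit = 49 + 65 = 114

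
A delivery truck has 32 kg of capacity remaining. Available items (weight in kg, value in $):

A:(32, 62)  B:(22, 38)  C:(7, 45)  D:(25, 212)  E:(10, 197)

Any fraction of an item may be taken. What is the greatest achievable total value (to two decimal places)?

Sort by value per unit weight and fill in that order.
Order: E (197/10=19.70) > D (212/25=8.48) > C (45/7=6.43) > A (62/32=1.94) > B (38/22=1.73)
Fill: take E (10 @ 197) → take 22/25 of D → 186.56; 32/32 used.
Total value = 383.56

383.56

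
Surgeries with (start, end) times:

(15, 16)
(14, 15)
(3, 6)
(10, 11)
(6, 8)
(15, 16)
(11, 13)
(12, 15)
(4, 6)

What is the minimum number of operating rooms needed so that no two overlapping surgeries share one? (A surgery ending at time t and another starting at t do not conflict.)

Events (time:±→running): 3:+→1 4:+→2 … peak 2.

2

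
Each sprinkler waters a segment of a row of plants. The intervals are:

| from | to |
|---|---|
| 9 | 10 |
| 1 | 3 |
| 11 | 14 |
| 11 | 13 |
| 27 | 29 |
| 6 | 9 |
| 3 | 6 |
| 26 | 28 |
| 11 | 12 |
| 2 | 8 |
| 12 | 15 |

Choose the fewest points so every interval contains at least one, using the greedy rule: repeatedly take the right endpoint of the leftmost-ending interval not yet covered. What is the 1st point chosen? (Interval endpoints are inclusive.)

3

Process intervals by earliest right end; each time one isn't hit yet, stab at its right endpoint.
By right end: [1,3]  [3,6]  [2,8]  [6,9]  [9,10]  [11,12]  [11,13]  [11,14]  [12,15]  [26,28]  [27,29]
[1,3] uncovered → point at 3; [6,9] uncovered → point at 9; [11,12] uncovered → point at 12; [26,28] uncovered → point at 28.
Points: 3, 9, 12, 28 (4 total).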